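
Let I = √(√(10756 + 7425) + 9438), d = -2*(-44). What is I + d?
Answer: 88 + √(9438 + √18181) ≈ 185.84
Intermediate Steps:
d = 88
I = √(9438 + √18181) (I = √(√18181 + 9438) = √(9438 + √18181) ≈ 97.841)
I + d = √(9438 + √18181) + 88 = 88 + √(9438 + √18181)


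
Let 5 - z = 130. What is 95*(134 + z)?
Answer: 855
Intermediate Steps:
z = -125 (z = 5 - 1*130 = 5 - 130 = -125)
95*(134 + z) = 95*(134 - 125) = 95*9 = 855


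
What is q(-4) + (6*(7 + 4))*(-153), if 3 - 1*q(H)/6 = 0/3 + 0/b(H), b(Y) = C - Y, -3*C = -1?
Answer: -10080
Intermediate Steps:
C = ⅓ (C = -⅓*(-1) = ⅓ ≈ 0.33333)
b(Y) = ⅓ - Y
q(H) = 18 (q(H) = 18 - 6*(0/3 + 0/(⅓ - H)) = 18 - 6*(0*(⅓) + 0) = 18 - 6*(0 + 0) = 18 - 6*0 = 18 + 0 = 18)
q(-4) + (6*(7 + 4))*(-153) = 18 + (6*(7 + 4))*(-153) = 18 + (6*11)*(-153) = 18 + 66*(-153) = 18 - 10098 = -10080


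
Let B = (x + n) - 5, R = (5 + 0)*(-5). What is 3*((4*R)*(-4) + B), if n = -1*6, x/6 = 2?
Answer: 1203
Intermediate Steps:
x = 12 (x = 6*2 = 12)
R = -25 (R = 5*(-5) = -25)
n = -6
B = 1 (B = (12 - 6) - 5 = 6 - 5 = 1)
3*((4*R)*(-4) + B) = 3*((4*(-25))*(-4) + 1) = 3*(-100*(-4) + 1) = 3*(400 + 1) = 3*401 = 1203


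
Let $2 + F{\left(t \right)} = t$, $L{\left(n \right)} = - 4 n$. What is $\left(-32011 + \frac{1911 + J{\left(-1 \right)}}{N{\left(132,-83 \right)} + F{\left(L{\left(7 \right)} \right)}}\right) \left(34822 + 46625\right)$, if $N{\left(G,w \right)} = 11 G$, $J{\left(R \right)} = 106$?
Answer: $- \frac{1235758001125}{474} \approx -2.6071 \cdot 10^{9}$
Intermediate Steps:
$F{\left(t \right)} = -2 + t$
$\left(-32011 + \frac{1911 + J{\left(-1 \right)}}{N{\left(132,-83 \right)} + F{\left(L{\left(7 \right)} \right)}}\right) \left(34822 + 46625\right) = \left(-32011 + \frac{1911 + 106}{11 \cdot 132 - 30}\right) \left(34822 + 46625\right) = \left(-32011 + \frac{2017}{1452 - 30}\right) 81447 = \left(-32011 + \frac{2017}{1422}\right) 81447 = \left(- \frac{45517625}{1422}\right) 81447 = - \frac{1235758001125}{474}$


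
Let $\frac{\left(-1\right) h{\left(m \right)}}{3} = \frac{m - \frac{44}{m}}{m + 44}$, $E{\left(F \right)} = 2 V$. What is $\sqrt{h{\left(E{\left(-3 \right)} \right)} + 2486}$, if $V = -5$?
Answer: $\frac{2 \sqrt{4491230}}{85} \approx 49.865$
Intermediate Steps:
$E{\left(F \right)} = -10$ ($E{\left(F \right)} = 2 \left(-5\right) = -10$)
$h{\left(m \right)} = - \frac{3 \left(m - \frac{44}{m}\right)}{44 + m}$ ($h{\left(m \right)} = - 3 \frac{m - \frac{44}{m}}{m + 44} = - 3 \frac{m - \frac{44}{m}}{44 + m} = - \frac{3 \left(m - \frac{44}{m}\right)}{44 + m}$)
$\sqrt{h{\left(E{\left(-3 \right)} \right)} + 2486} = \sqrt{\frac{3 \left(44 - \left(-10\right)^{2}\right)}{\left(-10\right) \left(44 - 10\right)} + 2486} = \sqrt{3 \left(- \frac{1}{10}\right) \frac{1}{34} \left(44 - 100\right) + 2486} = \sqrt{3 \left(- \frac{1}{10}\right) \frac{1}{34} \left(-56\right) + 2486} = \sqrt{\frac{42}{85} + 2486} = \sqrt{\frac{211352}{85}} = \frac{2 \sqrt{4491230}}{85}$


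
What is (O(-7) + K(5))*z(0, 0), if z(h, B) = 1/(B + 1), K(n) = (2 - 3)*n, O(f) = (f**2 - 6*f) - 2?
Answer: 84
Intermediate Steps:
O(f) = -2 + f**2 - 6*f
K(n) = -n
z(h, B) = 1/(1 + B)
(O(-7) + K(5))*z(0, 0) = ((-2 + (-7)**2 - 6*(-7)) - 1*5)/(1 + 0) = ((-2 + 49 + 42) - 5)/1 = (89 - 5)*1 = 84*1 = 84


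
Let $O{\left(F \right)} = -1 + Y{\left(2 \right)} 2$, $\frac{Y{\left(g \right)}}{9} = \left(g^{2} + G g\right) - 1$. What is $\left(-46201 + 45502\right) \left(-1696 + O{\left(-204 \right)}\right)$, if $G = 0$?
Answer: $1148457$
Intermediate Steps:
$Y{\left(g \right)} = -9 + 9 g^{2}$ ($Y{\left(g \right)} = 9 \left(\left(g^{2} + 0 g\right) - 1\right) = 9 \left(\left(g^{2} + 0\right) - 1\right) = 9 \left(g^{2} - 1\right) = 9 \left(-1 + g^{2}\right) = -9 + 9 g^{2}$)
$O{\left(F \right)} = 53$ ($O{\left(F \right)} = -1 + \left(-9 + 9 \cdot 2^{2}\right) 2 = -1 + \left(-9 + 9 \cdot 4\right) 2 = -1 + \left(-9 + 36\right) 2 = -1 + 27 \cdot 2 = -1 + 54 = 53$)
$\left(-46201 + 45502\right) \left(-1696 + O{\left(-204 \right)}\right) = \left(-46201 + 45502\right) \left(-1696 + 53\right) = \left(-699\right) \left(-1643\right) = 1148457$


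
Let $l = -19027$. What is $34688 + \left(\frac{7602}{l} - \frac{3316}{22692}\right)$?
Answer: $\frac{3744169752119}{107940171} \approx 34687.0$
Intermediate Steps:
$34688 + \left(\frac{7602}{l} - \frac{3316}{22692}\right) = 34688 + \left(\frac{7602}{-19027} - \frac{3316}{22692}\right) = 34688 + \left(7602 \left(- \frac{1}{19027}\right) - \frac{829}{5673}\right) = 34688 - \frac{58899529}{107940171} = \frac{3744169752119}{107940171}$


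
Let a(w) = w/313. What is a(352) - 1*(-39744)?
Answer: 12440224/313 ≈ 39745.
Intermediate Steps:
a(w) = w/313 (a(w) = w*(1/313) = w/313)
a(352) - 1*(-39744) = (1/313)*352 - 1*(-39744) = 352/313 + 39744 = 12440224/313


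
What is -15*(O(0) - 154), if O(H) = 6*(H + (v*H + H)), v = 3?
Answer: 2310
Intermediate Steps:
O(H) = 30*H (O(H) = 6*(H + (3*H + H)) = 6*(H + 4*H) = 6*(5*H) = 30*H)
-15*(O(0) - 154) = -15*(30*0 - 154) = -15*(0 - 154) = -15*(-154) = 2310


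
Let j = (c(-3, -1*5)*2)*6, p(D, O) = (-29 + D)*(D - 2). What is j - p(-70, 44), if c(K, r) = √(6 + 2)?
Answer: -7128 + 24*√2 ≈ -7094.1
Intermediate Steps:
p(D, O) = (-29 + D)*(-2 + D)
c(K, r) = 2*√2 (c(K, r) = √8 = 2*√2)
j = 24*√2 (j = ((2*√2)*2)*6 = (4*√2)*6 = 24*√2 ≈ 33.941)
j - p(-70, 44) = 24*√2 - (58 + (-70)² - 31*(-70)) = 24*√2 - (58 + 4900 + 2170) = 24*√2 - 1*7128 = 24*√2 - 7128 = -7128 + 24*√2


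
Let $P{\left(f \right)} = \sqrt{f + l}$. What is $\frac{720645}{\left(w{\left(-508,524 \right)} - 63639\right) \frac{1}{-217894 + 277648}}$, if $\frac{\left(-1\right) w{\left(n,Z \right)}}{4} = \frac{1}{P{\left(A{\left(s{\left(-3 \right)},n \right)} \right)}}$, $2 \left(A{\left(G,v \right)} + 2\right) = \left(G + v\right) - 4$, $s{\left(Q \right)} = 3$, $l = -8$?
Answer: $- \frac{3347954004569310}{4947826577} - \frac{9149308920 i \sqrt{2}}{4947826577} \approx -6.7665 \cdot 10^{5} - 2.6151 i$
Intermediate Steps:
$A{\left(G,v \right)} = -4 + \frac{G}{2} + \frac{v}{2}$ ($A{\left(G,v \right)} = -2 + \frac{\left(G + v\right) - 4}{2} = -2 + \frac{-4 + G + v}{2} = -2 + \left(-2 + \frac{G}{2} + \frac{v}{2}\right) = -4 + \frac{G}{2} + \frac{v}{2}$)
$P{\left(f \right)} = \sqrt{-8 + f}$ ($P{\left(f \right)} = \sqrt{f - 8} = \sqrt{-8 + f}$)
$w{\left(n,Z \right)} = - \frac{4}{\sqrt{- \frac{21}{2} + \frac{n}{2}}}$ ($w{\left(n,Z \right)} = - \frac{4}{\sqrt{-8 + \left(-4 + \frac{1}{2} \cdot 3 + \frac{n}{2}\right)}} = - \frac{4}{\sqrt{-8 + \left(-4 + \frac{3}{2} + \frac{n}{2}\right)}} = - \frac{4}{\sqrt{-8 + \left(- \frac{5}{2} + \frac{n}{2}\right)}} = - \frac{4}{\sqrt{- \frac{21}{2} + \frac{n}{2}}}$)
$\frac{720645}{\left(w{\left(-508,524 \right)} - 63639\right) \frac{1}{-217894 + 277648}} = \frac{720645}{\left(- \frac{4 \sqrt{2}}{\sqrt{-21 - 508}} - 63639\right) \frac{1}{-217894 + 277648}} = \frac{720645}{\left(- \frac{4 \sqrt{2}}{23 i} - 63639\right) \frac{1}{59754}} = \frac{720645}{\left(- 4 \sqrt{2} \left(- \frac{i}{23}\right) - 63639\right) \frac{1}{59754}} = \frac{720645}{\left(\frac{4 i \sqrt{2}}{23} - 63639\right) \frac{1}{59754}} = \frac{720645}{\left(-63639 + \frac{4 i \sqrt{2}}{23}\right) \frac{1}{59754}} = \frac{720645}{- \frac{21213}{19918} + \frac{2 i \sqrt{2}}{687171}}$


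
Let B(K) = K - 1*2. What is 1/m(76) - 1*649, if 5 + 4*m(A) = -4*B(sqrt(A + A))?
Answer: -1572539/2423 - 32*sqrt(38)/2423 ≈ -649.09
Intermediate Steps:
B(K) = -2 + K (B(K) = K - 2 = -2 + K)
m(A) = 3/4 - sqrt(2)*sqrt(A) (m(A) = -5/4 + (-4*(-2 + sqrt(A + A)))/4 = -5/4 + (-4*(-2 + sqrt(2*A)))/4 = -5/4 + (-4*(-2 + sqrt(2)*sqrt(A)))/4 = -5/4 + (8 - 4*sqrt(2)*sqrt(A))/4 = -5/4 + (2 - sqrt(2)*sqrt(A)) = 3/4 - sqrt(2)*sqrt(A))
1/m(76) - 1*649 = 1/(3/4 - sqrt(2)*sqrt(76)) - 1*649 = 1/(3/4 - sqrt(2)*2*sqrt(19)) - 649 = 1/(3/4 - 2*sqrt(38)) - 649 = -649 + 1/(3/4 - 2*sqrt(38))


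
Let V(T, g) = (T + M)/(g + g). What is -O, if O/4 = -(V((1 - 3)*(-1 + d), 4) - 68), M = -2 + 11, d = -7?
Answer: -519/2 ≈ -259.50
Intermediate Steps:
M = 9
V(T, g) = (9 + T)/(2*g) (V(T, g) = (T + 9)/(g + g) = (9 + T)/((2*g)) = (9 + T)*(1/(2*g)) = (9 + T)/(2*g))
O = 519/2 (O = 4*(-((½)*(9 + (1 - 3)*(-1 - 7))/4 - 68)) = 4*(-((½)*(¼)*(9 - 2*(-8)) - 68)) = 4*(-((½)*(¼)*(9 + 16) - 68)) = 4*(-((½)*(¼)*25 - 68)) = 4*(-(25/8 - 68)) = 4*(-1*(-519/8)) = 4*(519/8) = 519/2 ≈ 259.50)
-O = -1*519/2 = -519/2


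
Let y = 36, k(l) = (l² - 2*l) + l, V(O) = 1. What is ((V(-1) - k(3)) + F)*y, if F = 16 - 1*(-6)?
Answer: 612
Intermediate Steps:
k(l) = l² - l
F = 22 (F = 16 + 6 = 22)
((V(-1) - k(3)) + F)*y = ((1 - 3*(-1 + 3)) + 22)*36 = ((1 - 3*2) + 22)*36 = ((1 - 1*6) + 22)*36 = ((1 - 6) + 22)*36 = (-5 + 22)*36 = 17*36 = 612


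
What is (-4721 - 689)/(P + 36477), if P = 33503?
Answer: -541/6998 ≈ -0.077308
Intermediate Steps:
(-4721 - 689)/(P + 36477) = (-4721 - 689)/(33503 + 36477) = -5410/69980 = -5410*1/69980 = -541/6998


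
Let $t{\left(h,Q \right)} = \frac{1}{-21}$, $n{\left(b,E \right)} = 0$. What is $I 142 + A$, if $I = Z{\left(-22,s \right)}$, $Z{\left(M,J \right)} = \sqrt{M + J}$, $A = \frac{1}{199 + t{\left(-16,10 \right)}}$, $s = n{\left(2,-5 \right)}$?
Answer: $\frac{21}{4178} + 142 i \sqrt{22} \approx 0.0050263 + 666.04 i$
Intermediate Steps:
$t{\left(h,Q \right)} = - \frac{1}{21}$
$s = 0$
$A = \frac{21}{4178}$ ($A = \frac{1}{199 - \frac{1}{21}} = \frac{1}{\frac{4178}{21}} = \frac{21}{4178} \approx 0.0050263$)
$Z{\left(M,J \right)} = \sqrt{J + M}$
$I = i \sqrt{22}$ ($I = \sqrt{0 - 22} = \sqrt{-22} = i \sqrt{22} \approx 4.6904 i$)
$I 142 + A = i \sqrt{22} \cdot 142 + \frac{21}{4178} = 142 i \sqrt{22} + \frac{21}{4178} = \frac{21}{4178} + 142 i \sqrt{22}$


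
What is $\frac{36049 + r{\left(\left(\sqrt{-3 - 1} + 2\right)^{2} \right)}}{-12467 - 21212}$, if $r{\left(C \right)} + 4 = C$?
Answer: $- \frac{36045}{33679} - \frac{8 i}{33679} \approx -1.0703 - 0.00023754 i$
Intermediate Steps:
$r{\left(C \right)} = -4 + C$
$\frac{36049 + r{\left(\left(\sqrt{-3 - 1} + 2\right)^{2} \right)}}{-12467 - 21212} = \frac{36049 - \left(4 - \left(\sqrt{-3 - 1} + 2\right)^{2}\right)}{-12467 - 21212} = \frac{36049 - \left(4 - \left(\sqrt{-4} + 2\right)^{2}\right)}{-33679} = \left(36049 - \left(4 - \left(2 i + 2\right)^{2}\right)\right) \left(- \frac{1}{33679}\right) = \left(36049 - \left(4 - \left(2 + 2 i\right)^{2}\right)\right) \left(- \frac{1}{33679}\right) = \left(36045 + \left(2 + 2 i\right)^{2}\right) \left(- \frac{1}{33679}\right) = - \frac{36045}{33679} - \frac{\left(2 + 2 i\right)^{2}}{33679}$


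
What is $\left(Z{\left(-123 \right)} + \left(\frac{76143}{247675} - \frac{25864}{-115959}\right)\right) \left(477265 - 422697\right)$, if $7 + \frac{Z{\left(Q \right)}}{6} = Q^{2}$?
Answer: $\frac{142196102521678212616}{28720145325} \approx 4.9511 \cdot 10^{9}$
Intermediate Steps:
$Z{\left(Q \right)} = -42 + 6 Q^{2}$
$\left(Z{\left(-123 \right)} + \left(\frac{76143}{247675} - \frac{25864}{-115959}\right)\right) \left(477265 - 422697\right) = \left(\left(-42 + 6 \left(-123\right)^{2}\right) + \left(\frac{76143}{247675} - \frac{25864}{-115959}\right)\right) \left(477265 - 422697\right) = \left(\left(-42 + 6 \cdot 15129\right) + \left(76143 \cdot \frac{1}{247675} - - \frac{25864}{115959}\right)\right) 54568 = \left(\left(-42 + 90774\right) + \left(\frac{76143}{247675} + \frac{25864}{115959}\right)\right) 54568 = \left(90732 + \frac{15235332337}{28720145325}\right) 54568 = \frac{2605851460960237}{28720145325} \cdot 54568 = \frac{142196102521678212616}{28720145325}$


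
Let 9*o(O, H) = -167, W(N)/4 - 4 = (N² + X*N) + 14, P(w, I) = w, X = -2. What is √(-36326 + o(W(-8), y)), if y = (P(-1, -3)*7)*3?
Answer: I*√327101/3 ≈ 190.64*I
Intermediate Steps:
W(N) = 72 - 8*N + 4*N² (W(N) = 16 + 4*((N² - 2*N) + 14) = 16 + 4*(14 + N² - 2*N) = 16 + (56 - 8*N + 4*N²) = 72 - 8*N + 4*N²)
y = -21 (y = -1*7*3 = -7*3 = -21)
o(O, H) = -167/9 (o(O, H) = (⅑)*(-167) = -167/9)
√(-36326 + o(W(-8), y)) = √(-36326 - 167/9) = √(-327101/9) = I*√327101/3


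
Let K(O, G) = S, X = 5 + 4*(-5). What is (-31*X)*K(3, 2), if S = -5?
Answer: -2325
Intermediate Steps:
X = -15 (X = 5 - 20 = -15)
K(O, G) = -5
(-31*X)*K(3, 2) = -31*(-15)*(-5) = 465*(-5) = -2325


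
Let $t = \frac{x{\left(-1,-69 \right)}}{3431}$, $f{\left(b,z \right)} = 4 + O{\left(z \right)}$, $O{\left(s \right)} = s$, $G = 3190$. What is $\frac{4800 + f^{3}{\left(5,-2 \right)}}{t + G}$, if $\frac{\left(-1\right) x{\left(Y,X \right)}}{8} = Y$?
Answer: $\frac{8248124}{5472449} \approx 1.5072$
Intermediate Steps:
$x{\left(Y,X \right)} = - 8 Y$
$f{\left(b,z \right)} = 4 + z$
$t = \frac{8}{3431}$ ($t = \frac{\left(-8\right) \left(-1\right)}{3431} = 8 \cdot \frac{1}{3431} = \frac{8}{3431} \approx 0.0023317$)
$\frac{4800 + f^{3}{\left(5,-2 \right)}}{t + G} = \frac{4800 + \left(4 - 2\right)^{3}}{\frac{8}{3431} + 3190} = \frac{4800 + 2^{3}}{\frac{10944898}{3431}} = \left(4800 + 8\right) \frac{3431}{10944898} = 4808 \cdot \frac{3431}{10944898} = \frac{8248124}{5472449}$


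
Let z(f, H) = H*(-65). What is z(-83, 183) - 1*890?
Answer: -12785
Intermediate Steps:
z(f, H) = -65*H
z(-83, 183) - 1*890 = -65*183 - 1*890 = -11895 - 890 = -12785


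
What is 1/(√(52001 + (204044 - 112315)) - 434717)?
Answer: -434717/188978726359 - 3*√15970/188978726359 ≈ -2.3024e-6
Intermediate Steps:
1/(√(52001 + (204044 - 112315)) - 434717) = 1/(√(52001 + 91729) - 434717) = 1/(√143730 - 434717) = 1/(3*√15970 - 434717) = 1/(-434717 + 3*√15970)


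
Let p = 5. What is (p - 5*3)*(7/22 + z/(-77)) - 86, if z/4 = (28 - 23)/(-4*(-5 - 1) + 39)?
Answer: -39311/441 ≈ -89.141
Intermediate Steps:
z = 20/63 (z = 4*((28 - 23)/(-4*(-5 - 1) + 39)) = 4*(5/(-4*(-6) + 39)) = 4*(5/(24 + 39)) = 4*(5/63) = 20/63 ≈ 0.31746)
(p - 5*3)*(7/22 + z/(-77)) - 86 = (5 - 5*3)*(7/22 + (20/63)/(-77)) - 86 = (5 - 15)*(7*(1/22) + (20/63)*(-1/77)) - 86 = -10*(7/22 - 20/4851) - 86 = -10*277/882 - 86 = -1385/441 - 86 = -39311/441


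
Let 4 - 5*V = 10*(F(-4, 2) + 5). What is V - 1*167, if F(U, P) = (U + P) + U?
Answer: -821/5 ≈ -164.20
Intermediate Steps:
F(U, P) = P + 2*U (F(U, P) = (P + U) + U = P + 2*U)
V = 14/5 (V = ⅘ - 2*((2 + 2*(-4)) + 5) = ⅘ - 2*((2 - 8) + 5) = ⅘ - 2*(-6 + 5) = ⅘ - 2*(-1) = ⅘ - ⅕*(-10) = ⅘ + 2 = 14/5 ≈ 2.8000)
V - 1*167 = 14/5 - 1*167 = 14/5 - 167 = -821/5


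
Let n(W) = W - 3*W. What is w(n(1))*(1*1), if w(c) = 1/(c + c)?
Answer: -¼ ≈ -0.25000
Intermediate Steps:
n(W) = -2*W
w(c) = 1/(2*c)
w(n(1))*(1*1) = (1/(2*((-2*1))))*(1*1) = ((½)/(-2))*1 = ((½)*(-½))*1 = -¼*1 = -¼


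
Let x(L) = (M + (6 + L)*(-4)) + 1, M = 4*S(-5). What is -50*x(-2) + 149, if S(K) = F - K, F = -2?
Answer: 299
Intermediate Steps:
S(K) = -2 - K
M = 12 (M = 4*(-2 - 1*(-5)) = 4*(-2 + 5) = 4*3 = 12)
x(L) = -11 - 4*L (x(L) = (12 + (6 + L)*(-4)) + 1 = (12 + (-24 - 4*L)) + 1 = (-12 - 4*L) + 1 = -11 - 4*L)
-50*x(-2) + 149 = -50*(-11 - 4*(-2)) + 149 = -50*(-11 + 8) + 149 = -50*(-3) + 149 = 150 + 149 = 299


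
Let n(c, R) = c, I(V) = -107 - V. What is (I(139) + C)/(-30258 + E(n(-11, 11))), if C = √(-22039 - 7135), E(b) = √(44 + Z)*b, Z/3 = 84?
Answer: (246 - I*√29174)/(30258 + 22*√74) ≈ 0.0080795 - 0.0056098*I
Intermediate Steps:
Z = 252 (Z = 3*84 = 252)
E(b) = 2*b*√74 (E(b) = √(44 + 252)*b = √296*b = (2*√74)*b = 2*b*√74)
C = I*√29174 (C = √(-29174) = I*√29174 ≈ 170.8*I)
(I(139) + C)/(-30258 + E(n(-11, 11))) = ((-107 - 1*139) + I*√29174)/(-30258 + 2*(-11)*√74) = ((-107 - 139) + I*√29174)/(-30258 - 22*√74) = (-246 + I*√29174)/(-30258 - 22*√74)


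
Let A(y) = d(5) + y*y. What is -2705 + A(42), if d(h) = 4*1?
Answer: -937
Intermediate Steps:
d(h) = 4
A(y) = 4 + y**2 (A(y) = 4 + y*y = 4 + y**2)
-2705 + A(42) = -2705 + (4 + 42**2) = -2705 + (4 + 1764) = -2705 + 1768 = -937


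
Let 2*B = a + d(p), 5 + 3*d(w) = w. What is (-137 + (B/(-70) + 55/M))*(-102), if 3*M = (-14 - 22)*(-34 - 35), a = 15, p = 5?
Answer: 6751448/483 ≈ 13978.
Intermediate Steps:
d(w) = -5/3 + w/3
B = 15/2 (B = (15 + (-5/3 + (1/3)*5))/2 = (15 + (-5/3 + 5/3))/2 = (15 + 0)/2 = (1/2)*15 = 15/2 ≈ 7.5000)
M = 828 (M = ((-14 - 22)*(-34 - 35))/3 = (-36*(-69))/3 = (1/3)*2484 = 828)
(-137 + (B/(-70) + 55/M))*(-102) = (-137 + ((15/2)/(-70) + 55/828))*(-102) = (-137 + ((15/2)*(-1/70) + 55*(1/828)))*(-102) = (-137 + (-3/28 + 55/828))*(-102) = (-137 - 59/1449)*(-102) = -198572/1449*(-102) = 6751448/483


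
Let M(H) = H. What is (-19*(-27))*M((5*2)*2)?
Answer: 10260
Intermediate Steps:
(-19*(-27))*M((5*2)*2) = (-19*(-27))*((5*2)*2) = 513*(10*2) = 513*20 = 10260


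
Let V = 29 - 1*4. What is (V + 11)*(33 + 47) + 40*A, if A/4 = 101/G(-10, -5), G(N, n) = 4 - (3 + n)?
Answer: 16720/3 ≈ 5573.3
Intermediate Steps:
V = 25 (V = 29 - 4 = 25)
G(N, n) = 1 - n (G(N, n) = 4 + (-3 - n) = 1 - n)
A = 202/3 (A = 4*(101/(1 - 1*(-5))) = 4*(101/(1 + 5)) = 4*(101/6) = 202/3 ≈ 67.333)
(V + 11)*(33 + 47) + 40*A = (25 + 11)*(33 + 47) + 40*(202/3) = 36*80 + 8080/3 = 2880 + 8080/3 = 16720/3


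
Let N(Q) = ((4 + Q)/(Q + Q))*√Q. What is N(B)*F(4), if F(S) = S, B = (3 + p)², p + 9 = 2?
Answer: 10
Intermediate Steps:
p = -7 (p = -9 + 2 = -7)
B = 16 (B = (3 - 7)² = (-4)² = 16)
N(Q) = (4 + Q)/(2*√Q) (N(Q) = ((4 + Q)/((2*Q)))*√Q = ((4 + Q)*(1/(2*Q)))*√Q = ((4 + Q)/(2*Q))*√Q = (4 + Q)/(2*√Q))
N(B)*F(4) = ((4 + 16)/(2*√16))*4 = ((½)*(¼)*20)*4 = (5/2)*4 = 10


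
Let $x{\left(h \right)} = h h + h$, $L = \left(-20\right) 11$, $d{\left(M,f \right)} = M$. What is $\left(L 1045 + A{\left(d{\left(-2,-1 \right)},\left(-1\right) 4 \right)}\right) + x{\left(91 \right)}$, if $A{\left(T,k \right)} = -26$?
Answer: $-221554$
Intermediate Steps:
$L = -220$
$x{\left(h \right)} = h + h^{2}$ ($x{\left(h \right)} = h^{2} + h = h + h^{2}$)
$\left(L 1045 + A{\left(d{\left(-2,-1 \right)},\left(-1\right) 4 \right)}\right) + x{\left(91 \right)} = \left(\left(-220\right) 1045 - 26\right) + 91 \left(1 + 91\right) = \left(-229900 - 26\right) + 91 \cdot 92 = -229926 + 8372 = -221554$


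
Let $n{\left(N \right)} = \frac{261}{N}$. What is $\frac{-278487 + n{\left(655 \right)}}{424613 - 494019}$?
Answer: $\frac{91204362}{22730465} \approx 4.0124$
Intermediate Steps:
$\frac{-278487 + n{\left(655 \right)}}{424613 - 494019} = \frac{-278487 + \frac{261}{655}}{424613 - 494019} = \frac{-278487 + 261 \cdot \frac{1}{655}}{-69406} = \left(-278487 + \frac{261}{655}\right) \left(- \frac{1}{69406}\right) = \left(- \frac{182408724}{655}\right) \left(- \frac{1}{69406}\right) = \frac{91204362}{22730465}$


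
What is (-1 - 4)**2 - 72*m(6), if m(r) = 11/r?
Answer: -107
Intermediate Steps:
(-1 - 4)**2 - 72*m(6) = (-1 - 4)**2 - 792/6 = (-5)**2 - 792/6 = 25 - 72*11/6 = 25 - 132 = -107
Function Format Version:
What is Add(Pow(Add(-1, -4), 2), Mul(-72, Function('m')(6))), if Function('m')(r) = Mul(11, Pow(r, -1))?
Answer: -107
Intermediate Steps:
Add(Pow(Add(-1, -4), 2), Mul(-72, Function('m')(6))) = Add(Pow(Add(-1, -4), 2), Mul(-72, Mul(11, Pow(6, -1)))) = Add(Pow(-5, 2), Mul(-72, Mul(11, Rational(1, 6)))) = Add(25, Mul(-72, Rational(11, 6))) = Add(25, -132) = -107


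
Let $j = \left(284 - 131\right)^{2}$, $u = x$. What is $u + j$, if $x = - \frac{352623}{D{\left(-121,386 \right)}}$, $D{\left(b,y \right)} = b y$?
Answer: $\frac{1093693377}{46706} \approx 23417.0$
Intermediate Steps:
$x = \frac{352623}{46706}$ ($x = - \frac{352623}{\left(-121\right) 386} = - \frac{352623}{-46706} = \left(-352623\right) \left(- \frac{1}{46706}\right) = \frac{352623}{46706} \approx 7.5498$)
$u = \frac{352623}{46706} \approx 7.5498$
$j = 23409$ ($j = 153^{2} = 23409$)
$u + j = \frac{352623}{46706} + 23409 = \frac{1093693377}{46706}$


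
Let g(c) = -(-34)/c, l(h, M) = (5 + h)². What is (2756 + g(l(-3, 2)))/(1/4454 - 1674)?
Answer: -12313083/7455995 ≈ -1.6514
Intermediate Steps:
g(c) = 34/c
(2756 + g(l(-3, 2)))/(1/4454 - 1674) = (2756 + 34/((5 - 3)²))/(1/4454 - 1674) = (2756 + 34/(2²))/(1/4454 - 1674) = (2756 + 34/4)/(-7455995/4454) = (2756 + 34*(¼))*(-4454/7455995) = (2756 + 17/2)*(-4454/7455995) = (5529/2)*(-4454/7455995) = -12313083/7455995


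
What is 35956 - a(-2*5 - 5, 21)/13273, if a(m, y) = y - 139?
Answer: 477244106/13273 ≈ 35956.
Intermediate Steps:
a(m, y) = -139 + y
35956 - a(-2*5 - 5, 21)/13273 = 35956 - (-139 + 21)/13273 = 35956 - (-118)/13273 = 35956 - 1*(-118/13273) = 35956 + 118/13273 = 477244106/13273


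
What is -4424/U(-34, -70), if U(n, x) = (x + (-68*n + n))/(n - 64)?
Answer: 27097/138 ≈ 196.35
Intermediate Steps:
U(n, x) = (x - 67*n)/(-64 + n)
-4424/U(-34, -70) = -4424*(-64 - 34)/(-70 - 67*(-34)) = -4424*(-98/(-70 + 2278)) = -4424/((-1/98*2208)) = -4424/(-1104/49) = -4424*(-49/1104) = 27097/138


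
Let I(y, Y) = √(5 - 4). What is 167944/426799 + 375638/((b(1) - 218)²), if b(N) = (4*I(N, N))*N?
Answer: 84006543093/9772843502 ≈ 8.5959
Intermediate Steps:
I(y, Y) = 1 (I(y, Y) = √1 = 1)
b(N) = 4*N (b(N) = (4*1)*N = 4*N)
167944/426799 + 375638/((b(1) - 218)²) = 167944/426799 + 375638/((4*1 - 218)²) = 167944*(1/426799) + 375638/((4 - 218)²) = 167944/426799 + 375638/((-214)²) = 167944/426799 + 375638/45796 = 167944/426799 + 375638*(1/45796) = 167944/426799 + 187819/22898 = 84006543093/9772843502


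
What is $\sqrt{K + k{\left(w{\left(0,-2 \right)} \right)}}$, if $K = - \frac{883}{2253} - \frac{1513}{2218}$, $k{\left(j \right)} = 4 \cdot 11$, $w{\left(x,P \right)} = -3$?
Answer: $\frac{\sqrt{1071926976674922}}{4997154} \approx 6.5518$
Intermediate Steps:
$k{\left(j \right)} = 44$
$K = - \frac{5367283}{4997154}$ ($K = \left(-883\right) \frac{1}{2253} - \frac{1513}{2218} = - \frac{883}{2253} - \frac{1513}{2218} = - \frac{5367283}{4997154} \approx -1.0741$)
$\sqrt{K + k{\left(w{\left(0,-2 \right)} \right)}} = \sqrt{- \frac{5367283}{4997154} + 44} = \sqrt{\frac{214507493}{4997154}} = \frac{\sqrt{1071926976674922}}{4997154}$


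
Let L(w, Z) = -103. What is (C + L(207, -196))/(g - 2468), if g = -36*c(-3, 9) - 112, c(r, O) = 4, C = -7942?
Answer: 8045/2724 ≈ 2.9534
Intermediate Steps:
g = -256 (g = -36*4 - 112 = -144 - 112 = -256)
(C + L(207, -196))/(g - 2468) = (-7942 - 103)/(-256 - 2468) = -8045/(-2724) = -8045*(-1/2724) = 8045/2724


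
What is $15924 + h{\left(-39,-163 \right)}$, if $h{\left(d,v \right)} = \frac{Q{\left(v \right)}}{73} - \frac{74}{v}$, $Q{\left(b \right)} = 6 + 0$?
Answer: $\frac{189486056}{11899} \approx 15925.0$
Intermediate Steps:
$Q{\left(b \right)} = 6$
$h{\left(d,v \right)} = \frac{6}{73} - \frac{74}{v}$
$15924 + h{\left(-39,-163 \right)} = 15924 - \left(- \frac{6}{73} + \frac{74}{-163}\right) = 15924 + \left(\frac{6}{73} - - \frac{74}{163}\right) = 15924 + \left(\frac{6}{73} + \frac{74}{163}\right) = 15924 + \frac{6380}{11899} = \frac{189486056}{11899}$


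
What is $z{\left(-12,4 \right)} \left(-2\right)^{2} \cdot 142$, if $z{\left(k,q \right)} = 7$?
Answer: $3976$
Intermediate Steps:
$z{\left(-12,4 \right)} \left(-2\right)^{2} \cdot 142 = 7 \left(-2\right)^{2} \cdot 142 = 7 \cdot 4 \cdot 142 = 28 \cdot 142 = 3976$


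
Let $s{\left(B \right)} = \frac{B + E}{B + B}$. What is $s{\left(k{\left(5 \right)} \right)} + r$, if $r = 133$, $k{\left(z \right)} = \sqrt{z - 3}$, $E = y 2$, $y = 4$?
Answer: $\frac{267}{2} + 2 \sqrt{2} \approx 136.33$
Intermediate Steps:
$E = 8$ ($E = 4 \cdot 2 = 8$)
$k{\left(z \right)} = \sqrt{-3 + z}$
$s{\left(B \right)} = \frac{8 + B}{2 B}$ ($s{\left(B \right)} = \frac{B + 8}{B + B} = \frac{8 + B}{2 B}$)
$s{\left(k{\left(5 \right)} \right)} + r = \frac{8 + \sqrt{-3 + 5}}{2 \sqrt{-3 + 5}} + 133 = \frac{8 + \sqrt{2}}{2 \sqrt{2}} + 133 = \frac{\frac{\sqrt{2}}{2} \left(8 + \sqrt{2}\right)}{2} + 133 = \frac{\sqrt{2} \left(8 + \sqrt{2}\right)}{4} + 133 = 133 + \frac{\sqrt{2} \left(8 + \sqrt{2}\right)}{4}$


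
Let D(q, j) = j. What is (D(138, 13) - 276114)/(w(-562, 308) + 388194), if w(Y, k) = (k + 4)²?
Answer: -276101/485538 ≈ -0.56865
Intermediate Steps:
w(Y, k) = (4 + k)²
(D(138, 13) - 276114)/(w(-562, 308) + 388194) = (13 - 276114)/((4 + 308)² + 388194) = -276101/(312² + 388194) = -276101/(97344 + 388194) = -276101/485538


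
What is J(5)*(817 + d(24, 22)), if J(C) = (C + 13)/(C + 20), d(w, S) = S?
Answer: 15102/25 ≈ 604.08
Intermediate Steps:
J(C) = (13 + C)/(20 + C)
J(5)*(817 + d(24, 22)) = ((13 + 5)/(20 + 5))*(817 + 22) = (18/25)*839 = 15102/25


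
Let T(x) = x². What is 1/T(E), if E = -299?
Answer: 1/89401 ≈ 1.1186e-5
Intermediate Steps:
1/T(E) = 1/((-299)²) = 1/89401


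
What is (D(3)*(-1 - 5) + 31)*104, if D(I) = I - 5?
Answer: 4472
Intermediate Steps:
D(I) = -5 + I
(D(3)*(-1 - 5) + 31)*104 = ((-5 + 3)*(-1 - 5) + 31)*104 = (-2*(-6) + 31)*104 = (12 + 31)*104 = 43*104 = 4472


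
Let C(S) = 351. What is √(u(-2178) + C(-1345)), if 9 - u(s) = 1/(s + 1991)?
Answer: √12589027/187 ≈ 18.974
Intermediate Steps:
u(s) = 9 - 1/(1991 + s) (u(s) = 9 - 1/(s + 1991) = 9 - 1/(1991 + s))
√(u(-2178) + C(-1345)) = √((17918 + 9*(-2178))/(1991 - 2178) + 351) = √((17918 - 19602)/(-187) + 351) = √(-1/187*(-1684) + 351) = √(1684/187 + 351) = √(67321/187) = √12589027/187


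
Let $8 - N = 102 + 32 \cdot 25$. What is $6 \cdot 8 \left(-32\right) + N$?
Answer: $-2430$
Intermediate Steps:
$N = -894$ ($N = 8 - \left(102 + 32 \cdot 25\right) = 8 - \left(102 + 800\right) = 8 - 902 = -894$)
$6 \cdot 8 \left(-32\right) + N = 6 \cdot 8 \left(-32\right) - 894 = 48 \left(-32\right) - 894 = -1536 - 894 = -2430$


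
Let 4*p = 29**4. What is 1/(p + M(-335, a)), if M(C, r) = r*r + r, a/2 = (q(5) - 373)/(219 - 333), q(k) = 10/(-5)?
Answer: 1444/255400441 ≈ 5.6539e-6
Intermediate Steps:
q(k) = -2 (q(k) = 10*(-1/5) = -2)
p = 707281/4 (p = (1/4)*29**4 = (1/4)*707281 = 707281/4 ≈ 1.7682e+5)
a = 125/19 (a = 2*((-2 - 373)/(219 - 333)) = 2*(-375/(-114)) = 2*(-375*(-1/114)) = 2*(125/38) = 125/19 ≈ 6.5789)
M(C, r) = r + r**2 (M(C, r) = r**2 + r = r + r**2)
1/(p + M(-335, a)) = 1/(707281/4 + 125*(1 + 125/19)/19) = 1/(707281/4 + (125/19)*(144/19)) = 1/(707281/4 + 18000/361) = 1/(255400441/1444) = 1444/255400441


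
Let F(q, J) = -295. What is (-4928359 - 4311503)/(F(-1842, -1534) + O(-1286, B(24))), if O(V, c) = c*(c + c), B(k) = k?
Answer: -9239862/857 ≈ -10782.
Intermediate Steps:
O(V, c) = 2*c² (O(V, c) = c*(2*c) = 2*c²)
(-4928359 - 4311503)/(F(-1842, -1534) + O(-1286, B(24))) = (-4928359 - 4311503)/(-295 + 2*24²) = -9239862/(-295 + 2*576) = -9239862/(-295 + 1152) = -9239862/857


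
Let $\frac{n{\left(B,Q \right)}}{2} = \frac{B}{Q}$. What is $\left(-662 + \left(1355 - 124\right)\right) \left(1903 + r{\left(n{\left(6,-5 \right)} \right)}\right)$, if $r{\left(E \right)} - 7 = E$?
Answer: $\frac{5427122}{5} \approx 1.0854 \cdot 10^{6}$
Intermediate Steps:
$n{\left(B,Q \right)} = \frac{2 B}{Q}$ ($n{\left(B,Q \right)} = 2 \frac{B}{Q} = \frac{2 B}{Q}$)
$r{\left(E \right)} = 7 + E$
$\left(-662 + \left(1355 - 124\right)\right) \left(1903 + r{\left(n{\left(6,-5 \right)} \right)}\right) = \left(-662 + \left(1355 - 124\right)\right) \left(1903 + \left(7 + 2 \cdot 6 \frac{1}{-5}\right)\right) = \left(-662 + \left(1355 - 124\right)\right) \left(1903 + \left(7 + 2 \cdot 6 \left(- \frac{1}{5}\right)\right)\right) = \left(-662 + 1231\right) \left(1903 + \left(7 - \frac{12}{5}\right)\right) = 569 \left(1903 + \frac{23}{5}\right) = 569 \cdot \frac{9538}{5} = \frac{5427122}{5}$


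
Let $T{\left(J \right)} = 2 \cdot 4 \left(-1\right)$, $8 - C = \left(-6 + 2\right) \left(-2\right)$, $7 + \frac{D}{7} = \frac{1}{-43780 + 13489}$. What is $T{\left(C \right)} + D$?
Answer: $- \frac{1726594}{30291} \approx -57.0$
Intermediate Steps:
$D = - \frac{1484266}{30291}$ ($D = -49 + \frac{7}{-43780 + 13489} = -49 + \frac{7}{-30291} = -49 + 7 \left(- \frac{1}{30291}\right) = -49 - \frac{7}{30291} = - \frac{1484266}{30291} \approx -49.0$)
$C = 0$ ($C = 8 - \left(-6 + 2\right) \left(-2\right) = 8 - \left(-4\right) \left(-2\right) = 8 - 8 = 0$)
$T{\left(J \right)} = -8$ ($T{\left(J \right)} = 8 \left(-1\right) = -8$)
$T{\left(C \right)} + D = -8 - \frac{1484266}{30291} = - \frac{1726594}{30291}$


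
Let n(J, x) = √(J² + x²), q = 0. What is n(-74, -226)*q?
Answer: 0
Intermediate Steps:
n(-74, -226)*q = √((-74)² + (-226)²)*0 = √(5476 + 51076)*0 = √56552*0 = (2*√14138)*0 = 0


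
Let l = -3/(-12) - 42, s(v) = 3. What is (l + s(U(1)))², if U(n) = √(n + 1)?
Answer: 24025/16 ≈ 1501.6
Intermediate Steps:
U(n) = √(1 + n)
l = -167/4 (l = -1/12*(-3) - 42 = ¼ - 42 = -167/4 ≈ -41.750)
(l + s(U(1)))² = (-167/4 + 3)² = (-155/4)² = 24025/16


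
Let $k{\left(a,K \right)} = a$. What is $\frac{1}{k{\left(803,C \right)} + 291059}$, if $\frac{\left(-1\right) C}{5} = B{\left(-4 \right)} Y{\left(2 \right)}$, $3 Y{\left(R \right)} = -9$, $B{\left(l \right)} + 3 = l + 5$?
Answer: $\frac{1}{291862} \approx 3.4263 \cdot 10^{-6}$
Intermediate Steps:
$B{\left(l \right)} = 2 + l$ ($B{\left(l \right)} = -3 + \left(l + 5\right) = -3 + \left(5 + l\right) = 2 + l$)
$Y{\left(R \right)} = -3$ ($Y{\left(R \right)} = \frac{1}{3} \left(-9\right) = -3$)
$C = -30$ ($C = - 5 \left(2 - 4\right) \left(-3\right) = - 5 \left(\left(-2\right) \left(-3\right)\right) = \left(-5\right) 6 = -30$)
$\frac{1}{k{\left(803,C \right)} + 291059} = \frac{1}{803 + 291059} = \frac{1}{291862}$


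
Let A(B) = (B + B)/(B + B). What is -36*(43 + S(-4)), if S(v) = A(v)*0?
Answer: -1548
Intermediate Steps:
A(B) = 1 (A(B) = (2*B)/((2*B)) = (2*B)*(1/(2*B)) = 1)
S(v) = 0 (S(v) = 1*0 = 0)
-36*(43 + S(-4)) = -36*(43 + 0) = -36*43 = -1548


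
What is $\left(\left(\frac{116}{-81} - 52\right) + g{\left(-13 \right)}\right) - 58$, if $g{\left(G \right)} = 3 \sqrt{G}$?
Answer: $- \frac{9026}{81} + 3 i \sqrt{13} \approx -111.43 + 10.817 i$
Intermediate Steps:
$\left(\left(\frac{116}{-81} - 52\right) + g{\left(-13 \right)}\right) - 58 = \left(\left(\frac{116}{-81} - 52\right) + 3 \sqrt{-13}\right) - 58 = \left(\left(116 \left(- \frac{1}{81}\right) - 52\right) + 3 i \sqrt{13}\right) - 58 = \left(\left(- \frac{116}{81} - 52\right) + 3 i \sqrt{13}\right) - 58 = \left(- \frac{4328}{81} + 3 i \sqrt{13}\right) - 58 = - \frac{9026}{81} + 3 i \sqrt{13}$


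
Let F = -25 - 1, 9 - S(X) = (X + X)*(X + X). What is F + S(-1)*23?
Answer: 89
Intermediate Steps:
S(X) = 9 - 4*X² (S(X) = 9 - (X + X)*(X + X) = 9 - 2*X*2*X = 9 - 4*X²)
F = -26
F + S(-1)*23 = -26 + (9 - 4*(-1)²)*23 = -26 + (9 - 4*1)*23 = -26 + (9 - 4)*23 = -26 + 5*23 = -26 + 115 = 89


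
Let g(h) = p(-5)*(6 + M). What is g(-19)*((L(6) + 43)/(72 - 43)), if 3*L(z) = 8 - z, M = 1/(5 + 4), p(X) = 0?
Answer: 0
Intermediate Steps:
M = 1/9 ≈ 0.11111
L(z) = 8/3 - z/3 (L(z) = (8 - z)/3 = 8/3 - z/3)
g(h) = 0 (g(h) = 0*(6 + 1/9) = 0*(55/9) = 0)
g(-19)*((L(6) + 43)/(72 - 43)) = 0*(((8/3 - 1/3*6) + 43)/(72 - 43)) = 0*(((8/3 - 2) + 43)/29) = 0*((2/3 + 43)*(1/29)) = 0*((131/3)*(1/29)) = 0*(131/87) = 0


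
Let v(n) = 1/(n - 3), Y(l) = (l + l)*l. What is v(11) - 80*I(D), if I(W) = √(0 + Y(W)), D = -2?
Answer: ⅛ - 160*√2 ≈ -226.15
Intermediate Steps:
Y(l) = 2*l² (Y(l) = (2*l)*l = 2*l²)
I(W) = √2*√(W²) (I(W) = √(0 + 2*W²) = √(2*W²) = √2*√(W²))
v(n) = 1/(-3 + n)
v(11) - 80*I(D) = 1/(-3 + 11) - 80*√2*√((-2)²) = 1/8 - 80*√2*√4 = ⅛ - 80*√2*2 = ⅛ - 160*√2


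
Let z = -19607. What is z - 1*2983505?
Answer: -3003112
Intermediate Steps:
z - 1*2983505 = -19607 - 1*2983505 = -19607 - 2983505 = -3003112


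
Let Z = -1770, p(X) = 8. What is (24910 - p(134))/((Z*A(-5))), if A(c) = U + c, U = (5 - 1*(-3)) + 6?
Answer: -12451/7965 ≈ -1.5632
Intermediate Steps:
U = 14 (U = (5 + 3) + 6 = 8 + 6 = 14)
A(c) = 14 + c
(24910 - p(134))/((Z*A(-5))) = (24910 - 1*8)/((-1770*(14 - 5))) = (24910 - 8)/((-1770*9)) = 24902/(-15930) = 24902*(-1/15930) = -12451/7965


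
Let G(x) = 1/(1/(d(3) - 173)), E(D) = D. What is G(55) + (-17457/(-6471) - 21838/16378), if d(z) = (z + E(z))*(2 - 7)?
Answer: -3561626111/17663673 ≈ -201.64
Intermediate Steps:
d(z) = -10*z (d(z) = (z + z)*(2 - 7) = (2*z)*(-5) = -10*z)
G(x) = -203 (G(x) = 1/(1/(-10*3 - 173)) = 1/(1/(-30 - 173)) = 1/(1/(-203)) = 1/(-1/203) = -203)
G(55) + (-17457/(-6471) - 21838/16378) = -203 + (-17457/(-6471) - 21838/16378) = -203 + (-17457*(-1/6471) - 21838*1/16378) = -203 + (5819/2157 - 10919/8189) = -203 + 24099508/17663673 = -3561626111/17663673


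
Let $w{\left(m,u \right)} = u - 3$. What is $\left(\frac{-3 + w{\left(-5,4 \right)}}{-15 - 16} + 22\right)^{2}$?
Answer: $\frac{467856}{961} \approx 486.84$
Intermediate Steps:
$w{\left(m,u \right)} = -3 + u$ ($w{\left(m,u \right)} = u - 3 = -3 + u$)
$\left(\frac{-3 + w{\left(-5,4 \right)}}{-15 - 16} + 22\right)^{2} = \left(\frac{-3 + \left(-3 + 4\right)}{-15 - 16} + 22\right)^{2} = \left(\frac{-3 + 1}{-31} + 22\right)^{2} = \left(\left(-2\right) \left(- \frac{1}{31}\right) + 22\right)^{2} = \left(\frac{2}{31} + 22\right)^{2} = \left(\frac{684}{31}\right)^{2} = \frac{467856}{961}$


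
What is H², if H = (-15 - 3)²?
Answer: 104976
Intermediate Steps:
H = 324 (H = (-18)² = 324)
H² = 324² = 104976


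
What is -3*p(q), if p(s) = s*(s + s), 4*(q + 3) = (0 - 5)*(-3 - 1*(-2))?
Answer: -147/8 ≈ -18.375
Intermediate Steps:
q = -7/4 (q = -3 + ((0 - 5)*(-3 - 1*(-2)))/4 = -3 + (-5*(-3 + 2))/4 = -3 + (-5*(-1))/4 = -3 + (¼)*5 = -3 + 5/4 = -7/4 ≈ -1.7500)
p(s) = 2*s² (p(s) = s*(2*s) = 2*s²)
-3*p(q) = -6*(-7/4)² = -6*49/16 = -3*49/8 = -147/8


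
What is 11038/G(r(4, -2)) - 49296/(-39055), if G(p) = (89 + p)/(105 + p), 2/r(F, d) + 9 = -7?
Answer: 361718795966/27768105 ≈ 13026.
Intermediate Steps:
r(F, d) = -⅛ (r(F, d) = 2/(-9 - 7) = 2/(-16) = 2*(-1/16) = -⅛)
G(p) = (89 + p)/(105 + p)
11038/G(r(4, -2)) - 49296/(-39055) = 11038/(((89 - ⅛)/(105 - ⅛))) - 49296/(-39055) = 11038/(((711/8)/(839/8))) - 49296*(-1/39055) = 11038/(((8/839)*(711/8))) + 49296/39055 = 11038/(711/839) + 49296/39055 = 11038*(839/711) + 49296/39055 = 9260882/711 + 49296/39055 = 361718795966/27768105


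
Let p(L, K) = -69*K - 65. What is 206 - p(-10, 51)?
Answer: 3790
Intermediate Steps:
p(L, K) = -65 - 69*K
206 - p(-10, 51) = 206 - (-65 - 69*51) = 206 - (-65 - 3519) = 206 - 1*(-3584) = 206 + 3584 = 3790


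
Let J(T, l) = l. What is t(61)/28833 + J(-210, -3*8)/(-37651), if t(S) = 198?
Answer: 2715630/361863761 ≈ 0.0075046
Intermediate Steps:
t(61)/28833 + J(-210, -3*8)/(-37651) = 198/28833 - 3*8/(-37651) = 198*(1/28833) - 24*(-1/37651) = 66/9611 + 24/37651 = 2715630/361863761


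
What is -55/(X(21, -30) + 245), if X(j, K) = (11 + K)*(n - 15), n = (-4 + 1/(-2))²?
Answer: -220/581 ≈ -0.37866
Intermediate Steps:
n = 81/4 (n = (-4 - ½)² = (-9/2)² = 81/4 ≈ 20.250)
X(j, K) = 231/4 + 21*K/4 (X(j, K) = (11 + K)*(81/4 - 15) = (11 + K)*(21/4) = 231/4 + 21*K/4)
-55/(X(21, -30) + 245) = -55/((231/4 + (21/4)*(-30)) + 245) = -55/((231/4 - 315/2) + 245) = -55/(-399/4 + 245) = -55/581/4 = -55*4/581 = -220/581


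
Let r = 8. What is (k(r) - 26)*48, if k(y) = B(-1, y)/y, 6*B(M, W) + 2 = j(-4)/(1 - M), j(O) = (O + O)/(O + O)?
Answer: -2499/2 ≈ -1249.5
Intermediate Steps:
j(O) = 1 (j(O) = (2*O)/((2*O)) = (2*O)*(1/(2*O)) = 1)
B(M, W) = -⅓ + 1/(6*(1 - M)) (B(M, W) = -⅓ + (1/(1 - M))/6 = -⅓ + 1/(6*(1 - M)))
k(y) = -1/(4*y) (k(y) = ((1 - 2*(-1))/(6*(-1 - 1)))/y = ((⅙)*(1 + 2)/(-2))/y = ((⅙)*(-½)*3)/y = -1/(4*y))
(k(r) - 26)*48 = (-¼/8 - 26)*48 = (-¼*⅛ - 26)*48 = (-1/32 - 26)*48 = -833/32*48 = -2499/2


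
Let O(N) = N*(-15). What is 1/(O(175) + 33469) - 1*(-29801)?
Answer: 919182045/30844 ≈ 29801.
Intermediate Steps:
O(N) = -15*N
1/(O(175) + 33469) - 1*(-29801) = 1/(-15*175 + 33469) - 1*(-29801) = 1/(-2625 + 33469) + 29801 = 1/30844 + 29801 = 919182045/30844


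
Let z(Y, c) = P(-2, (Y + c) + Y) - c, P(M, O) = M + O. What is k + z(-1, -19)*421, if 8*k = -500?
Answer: -3493/2 ≈ -1746.5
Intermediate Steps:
k = -125/2 (k = (⅛)*(-500) = -125/2 ≈ -62.500)
z(Y, c) = -2 + 2*Y (z(Y, c) = (-2 + ((Y + c) + Y)) - c = (-2 + (c + 2*Y)) - c = (-2 + c + 2*Y) - c = -2 + 2*Y)
k + z(-1, -19)*421 = -125/2 + (-2 + 2*(-1))*421 = -125/2 + (-2 - 2)*421 = -125/2 - 4*421 = -125/2 - 1684 = -3493/2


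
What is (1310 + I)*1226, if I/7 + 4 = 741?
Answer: 7930994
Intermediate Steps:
I = 5159 (I = -28 + 7*741 = -28 + 5187 = 5159)
(1310 + I)*1226 = (1310 + 5159)*1226 = 6469*1226 = 7930994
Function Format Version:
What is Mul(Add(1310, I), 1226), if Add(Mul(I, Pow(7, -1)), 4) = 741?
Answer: 7930994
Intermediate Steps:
I = 5159 (I = Add(-28, Mul(7, 741)) = Add(-28, 5187) = 5159)
Mul(Add(1310, I), 1226) = Mul(Add(1310, 5159), 1226) = Mul(6469, 1226) = 7930994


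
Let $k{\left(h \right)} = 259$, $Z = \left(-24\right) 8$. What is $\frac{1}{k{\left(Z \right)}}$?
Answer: $\frac{1}{259} \approx 0.003861$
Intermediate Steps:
$Z = -192$
$\frac{1}{k{\left(Z \right)}} = \frac{1}{259}$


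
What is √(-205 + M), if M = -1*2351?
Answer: 6*I*√71 ≈ 50.557*I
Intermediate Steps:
M = -2351
√(-205 + M) = √(-205 - 2351) = √(-2556) = 6*I*√71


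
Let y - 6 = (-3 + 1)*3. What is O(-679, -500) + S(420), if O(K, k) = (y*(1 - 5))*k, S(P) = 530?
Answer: 530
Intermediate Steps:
y = 0 (y = 6 + (-3 + 1)*3 = 6 - 2*3 = 6 - 6 = 0)
O(K, k) = 0 (O(K, k) = (0*(1 - 5))*k = (0*(-4))*k = 0*k = 0)
O(-679, -500) + S(420) = 0 + 530 = 530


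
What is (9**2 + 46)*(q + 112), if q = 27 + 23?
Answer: 20574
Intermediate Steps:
q = 50
(9**2 + 46)*(q + 112) = (9**2 + 46)*(50 + 112) = (81 + 46)*162 = 127*162 = 20574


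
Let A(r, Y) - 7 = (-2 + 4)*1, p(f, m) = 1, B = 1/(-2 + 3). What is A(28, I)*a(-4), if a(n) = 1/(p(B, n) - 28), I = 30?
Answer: -1/3 ≈ -0.33333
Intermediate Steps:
B = 1 (B = 1/1 = 1)
A(r, Y) = 9 (A(r, Y) = 7 + (-2 + 4)*1 = 7 + 2*1 = 7 + 2 = 9)
a(n) = -1/27 (a(n) = 1/(1 - 28) = 1/(-27) = -1/27)
A(28, I)*a(-4) = 9*(-1/27) = -1/3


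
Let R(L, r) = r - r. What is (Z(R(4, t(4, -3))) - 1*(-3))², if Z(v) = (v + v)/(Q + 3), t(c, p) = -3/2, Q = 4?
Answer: 9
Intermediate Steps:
t(c, p) = -3/2 (t(c, p) = -3*½ = -3/2)
R(L, r) = 0
Z(v) = 2*v/7 (Z(v) = (v + v)/(4 + 3) = (2*v)/7 = (2*v)*(⅐) = 2*v/7)
(Z(R(4, t(4, -3))) - 1*(-3))² = ((2/7)*0 - 1*(-3))² = (0 + 3)² = 3² = 9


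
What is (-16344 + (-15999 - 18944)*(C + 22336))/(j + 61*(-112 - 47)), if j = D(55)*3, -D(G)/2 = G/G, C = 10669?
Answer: 1153310059/9705 ≈ 1.1884e+5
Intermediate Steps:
D(G) = -2 (D(G) = -2*G/G = -2*1 = -2)
j = -6 (j = -2*3 = -6)
(-16344 + (-15999 - 18944)*(C + 22336))/(j + 61*(-112 - 47)) = (-16344 + (-15999 - 18944)*(10669 + 22336))/(-6 + 61*(-112 - 47)) = (-16344 - 34943*33005)/(-6 + 61*(-159)) = (-16344 - 1153293715)/(-6 - 9699) = -1153310059/(-9705) = -1153310059*(-1/9705) = 1153310059/9705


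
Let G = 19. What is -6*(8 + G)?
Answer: -162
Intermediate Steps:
-6*(8 + G) = -6*(8 + 19) = -6*27 = -162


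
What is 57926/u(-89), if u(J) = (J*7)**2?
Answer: 57926/388129 ≈ 0.14924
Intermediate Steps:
u(J) = 49*J**2 (u(J) = (7*J)**2 = 49*J**2)
57926/u(-89) = 57926/((49*(-89)**2)) = 57926/((49*7921)) = 57926/388129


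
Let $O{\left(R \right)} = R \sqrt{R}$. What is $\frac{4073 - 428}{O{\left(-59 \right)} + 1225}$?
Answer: $\frac{496125}{189556} + \frac{23895 i \sqrt{59}}{189556} \approx 2.6173 + 0.96827 i$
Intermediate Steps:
$O{\left(R \right)} = R^{\frac{3}{2}}$
$\frac{4073 - 428}{O{\left(-59 \right)} + 1225} = \frac{4073 - 428}{\left(-59\right)^{\frac{3}{2}} + 1225} = \frac{3645}{- 59 i \sqrt{59} + 1225} = \frac{3645}{1225 - 59 i \sqrt{59}}$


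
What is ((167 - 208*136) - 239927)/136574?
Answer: -134024/68287 ≈ -1.9627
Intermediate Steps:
((167 - 208*136) - 239927)/136574 = ((167 - 28288) - 239927)*(1/136574) = (-28121 - 239927)*(1/136574) = -268048*1/136574 = -134024/68287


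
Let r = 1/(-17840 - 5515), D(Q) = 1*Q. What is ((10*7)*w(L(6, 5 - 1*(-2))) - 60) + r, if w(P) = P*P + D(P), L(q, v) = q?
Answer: 67262399/23355 ≈ 2880.0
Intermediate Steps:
D(Q) = Q
w(P) = P + P² (w(P) = P*P + P = P² + P = P + P²)
r = -1/23355 (r = 1/(-23355) = -1/23355 ≈ -4.2817e-5)
((10*7)*w(L(6, 5 - 1*(-2))) - 60) + r = ((10*7)*(6*(1 + 6)) - 60) - 1/23355 = (70*(6*7) - 60) - 1/23355 = (70*42 - 60) - 1/23355 = (2940 - 60) - 1/23355 = 2880 - 1/23355 = 67262399/23355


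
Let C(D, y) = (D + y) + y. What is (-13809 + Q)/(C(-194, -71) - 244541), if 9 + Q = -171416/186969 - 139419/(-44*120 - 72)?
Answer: 4600647949135/81679383538392 ≈ 0.056326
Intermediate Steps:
C(D, y) = D + 2*y
Q = 5381229929/333552696 (Q = -9 + (-171416/186969 - 139419/(-44*120 - 72)) = -9 + (-171416*1/186969 - 139419/(-5280 - 72)) = -9 + (-171416/186969 - 139419/(-5352)) = -9 + (-171416/186969 - 139419*(-1/5352)) = -9 + (-171416/186969 + 46473/1784) = -9 + 8383204193/333552696 = 5381229929/333552696 ≈ 16.133)
(-13809 + Q)/(C(-194, -71) - 244541) = (-13809 + 5381229929/333552696)/((-194 + 2*(-71)) - 244541) = -4600647949135/(333552696*((-194 - 142) - 244541)) = -4600647949135/(333552696*(-336 - 244541)) = -4600647949135/333552696/(-244877) = -4600647949135/333552696*(-1/244877) = 4600647949135/81679383538392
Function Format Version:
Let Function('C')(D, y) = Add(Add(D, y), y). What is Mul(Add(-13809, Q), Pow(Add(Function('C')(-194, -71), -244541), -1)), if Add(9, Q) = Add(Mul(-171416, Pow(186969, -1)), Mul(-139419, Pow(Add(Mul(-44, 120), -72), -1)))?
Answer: Rational(4600647949135, 81679383538392) ≈ 0.056326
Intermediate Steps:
Function('C')(D, y) = Add(D, Mul(2, y))
Q = Rational(5381229929, 333552696) (Q = Add(-9, Add(Mul(-171416, Pow(186969, -1)), Mul(-139419, Pow(Add(Mul(-44, 120), -72), -1)))) = Add(-9, Add(Mul(-171416, Rational(1, 186969)), Mul(-139419, Pow(Add(-5280, -72), -1)))) = Add(-9, Add(Rational(-171416, 186969), Mul(-139419, Pow(-5352, -1)))) = Add(-9, Add(Rational(-171416, 186969), Mul(-139419, Rational(-1, 5352)))) = Add(-9, Add(Rational(-171416, 186969), Rational(46473, 1784))) = Add(-9, Rational(8383204193, 333552696)) = Rational(5381229929, 333552696) ≈ 16.133)
Mul(Add(-13809, Q), Pow(Add(Function('C')(-194, -71), -244541), -1)) = Mul(Add(-13809, Rational(5381229929, 333552696)), Pow(Add(Add(-194, Mul(2, -71)), -244541), -1)) = Mul(Rational(-4600647949135, 333552696), Pow(Add(Add(-194, -142), -244541), -1)) = Mul(Rational(-4600647949135, 333552696), Pow(Add(-336, -244541), -1)) = Mul(Rational(-4600647949135, 333552696), Pow(-244877, -1)) = Mul(Rational(-4600647949135, 333552696), Rational(-1, 244877)) = Rational(4600647949135, 81679383538392)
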